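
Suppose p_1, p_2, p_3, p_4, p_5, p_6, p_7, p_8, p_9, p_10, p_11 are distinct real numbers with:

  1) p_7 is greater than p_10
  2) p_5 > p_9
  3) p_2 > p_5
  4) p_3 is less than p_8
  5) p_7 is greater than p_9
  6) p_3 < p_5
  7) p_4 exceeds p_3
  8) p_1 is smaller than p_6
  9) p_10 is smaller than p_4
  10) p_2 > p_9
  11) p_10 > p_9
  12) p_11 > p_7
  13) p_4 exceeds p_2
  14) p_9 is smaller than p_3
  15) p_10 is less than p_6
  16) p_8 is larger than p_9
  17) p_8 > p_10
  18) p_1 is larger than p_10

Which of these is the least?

Chaining upward from p_9: directly above it, p_3, p_5, p_10, p_7, p_2, p_8; then p_1, p_6, p_4, p_11.
That covers every other element, and nothing is given below p_9, so p_9 is the least.

p_9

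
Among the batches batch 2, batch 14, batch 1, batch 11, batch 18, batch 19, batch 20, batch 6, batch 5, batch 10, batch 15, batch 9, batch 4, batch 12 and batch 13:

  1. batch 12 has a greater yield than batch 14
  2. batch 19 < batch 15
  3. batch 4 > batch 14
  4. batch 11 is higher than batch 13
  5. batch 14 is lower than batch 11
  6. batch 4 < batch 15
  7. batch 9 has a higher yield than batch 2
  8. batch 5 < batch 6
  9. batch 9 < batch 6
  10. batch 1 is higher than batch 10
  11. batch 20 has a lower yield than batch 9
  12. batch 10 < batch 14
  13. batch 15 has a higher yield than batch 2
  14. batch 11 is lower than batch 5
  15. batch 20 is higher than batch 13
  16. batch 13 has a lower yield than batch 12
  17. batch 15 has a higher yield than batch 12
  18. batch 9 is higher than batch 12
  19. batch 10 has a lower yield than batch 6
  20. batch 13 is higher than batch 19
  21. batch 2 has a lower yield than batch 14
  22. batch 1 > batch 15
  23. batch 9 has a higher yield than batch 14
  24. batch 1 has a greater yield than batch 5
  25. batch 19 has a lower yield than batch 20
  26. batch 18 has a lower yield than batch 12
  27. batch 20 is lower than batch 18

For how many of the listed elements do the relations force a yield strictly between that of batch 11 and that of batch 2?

1

The relations place batch 2 below batch 11. An element lies strictly between them when it is forced above batch 2 and also forced below batch 11.
Above batch 2: {batch 14, batch 4, batch 12, batch 15, batch 5, batch 9, batch 1, batch 6}. Below batch 11: {batch 19, batch 10, batch 13, batch 14}.
Intersection: {batch 14} — 1.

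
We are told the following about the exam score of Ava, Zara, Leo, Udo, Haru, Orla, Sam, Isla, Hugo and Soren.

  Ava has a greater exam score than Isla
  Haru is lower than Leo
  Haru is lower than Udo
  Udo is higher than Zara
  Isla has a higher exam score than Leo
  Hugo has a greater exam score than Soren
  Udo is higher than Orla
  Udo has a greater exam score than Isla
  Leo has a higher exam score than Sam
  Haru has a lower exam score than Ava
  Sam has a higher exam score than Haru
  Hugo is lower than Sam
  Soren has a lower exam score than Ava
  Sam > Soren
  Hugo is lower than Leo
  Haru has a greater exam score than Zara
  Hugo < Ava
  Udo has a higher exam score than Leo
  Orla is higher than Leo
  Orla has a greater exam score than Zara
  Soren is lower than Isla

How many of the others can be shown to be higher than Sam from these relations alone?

Directly above Sam: Leo.
One step further: Orla, Isla, Udo (4 so far).
One step further: Ava (5 so far).
No other element is forced above Sam by the given relations, so the count is 5.

5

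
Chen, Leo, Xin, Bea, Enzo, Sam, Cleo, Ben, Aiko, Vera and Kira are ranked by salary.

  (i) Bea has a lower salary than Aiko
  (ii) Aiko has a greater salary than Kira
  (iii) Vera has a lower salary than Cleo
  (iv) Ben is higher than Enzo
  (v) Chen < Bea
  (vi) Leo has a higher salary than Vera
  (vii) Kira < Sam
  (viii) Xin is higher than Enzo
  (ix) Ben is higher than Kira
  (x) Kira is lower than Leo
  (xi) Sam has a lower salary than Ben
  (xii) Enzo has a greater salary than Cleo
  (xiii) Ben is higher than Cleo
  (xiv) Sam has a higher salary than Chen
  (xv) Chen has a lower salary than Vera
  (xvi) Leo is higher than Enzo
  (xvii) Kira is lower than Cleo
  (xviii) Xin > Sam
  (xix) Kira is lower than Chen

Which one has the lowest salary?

Chen is not least since Kira < Chen; Bea is not least since Chen < Bea; Vera is not least since Chen < Vera; Sam is not least since Kira < Sam; Cleo is not least since Kira < Cleo; Enzo is not least since Cleo < Enzo; Leo is not least since Vera < Leo; Xin is not least since Enzo < Xin; Ben is not least since Sam < Ben; Aiko is not least since Kira < Aiko.
Only Kira has nothing below it, so Kira is the lowest salary.

Kira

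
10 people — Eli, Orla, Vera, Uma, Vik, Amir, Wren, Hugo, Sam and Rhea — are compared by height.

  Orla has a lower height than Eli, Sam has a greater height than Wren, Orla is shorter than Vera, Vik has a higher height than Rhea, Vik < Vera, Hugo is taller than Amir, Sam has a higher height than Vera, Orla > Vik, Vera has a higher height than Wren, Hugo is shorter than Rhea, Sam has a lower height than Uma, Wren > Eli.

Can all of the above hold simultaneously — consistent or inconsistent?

consistent

The single ordering Amir < Hugo < Rhea < Vik < Orla < Eli < Wren < Vera < Sam < Uma satisfies every listed relation, so no contradiction arises.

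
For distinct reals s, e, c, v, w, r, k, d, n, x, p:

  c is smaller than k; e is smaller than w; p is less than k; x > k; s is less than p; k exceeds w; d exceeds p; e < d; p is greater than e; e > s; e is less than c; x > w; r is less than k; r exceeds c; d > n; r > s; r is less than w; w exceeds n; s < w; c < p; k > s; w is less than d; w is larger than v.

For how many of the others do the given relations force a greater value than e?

Directly above e: c, p, w, d.
One step further: r, k, x (7 so far).
Nothing else is reachable above e; 7 in all.

7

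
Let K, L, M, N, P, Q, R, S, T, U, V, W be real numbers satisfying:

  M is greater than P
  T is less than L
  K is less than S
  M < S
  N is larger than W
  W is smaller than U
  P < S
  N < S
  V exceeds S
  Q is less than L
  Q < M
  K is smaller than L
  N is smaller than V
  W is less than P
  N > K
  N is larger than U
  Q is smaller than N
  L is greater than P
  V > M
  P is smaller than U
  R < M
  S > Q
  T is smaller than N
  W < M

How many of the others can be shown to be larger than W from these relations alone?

Directly above W: P, U, M, N.
One step further: S, L, V (7 so far).
Nothing else is reachable above W; 7 in all.

7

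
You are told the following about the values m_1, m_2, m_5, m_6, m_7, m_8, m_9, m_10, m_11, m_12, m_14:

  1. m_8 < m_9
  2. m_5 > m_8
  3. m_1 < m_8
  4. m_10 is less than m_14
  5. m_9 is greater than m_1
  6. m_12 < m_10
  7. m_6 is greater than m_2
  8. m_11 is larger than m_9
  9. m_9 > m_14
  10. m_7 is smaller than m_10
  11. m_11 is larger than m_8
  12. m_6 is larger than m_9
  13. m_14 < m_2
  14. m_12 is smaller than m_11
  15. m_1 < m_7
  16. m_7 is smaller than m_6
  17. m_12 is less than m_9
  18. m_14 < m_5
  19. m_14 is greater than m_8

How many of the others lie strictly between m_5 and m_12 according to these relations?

2

The relations place m_12 below m_5. An element lies strictly between them when it is forced above m_12 and also forced below m_5.
Above m_12: {m_10, m_14, m_9, m_11, m_2, m_6}. Below m_5: {m_1, m_7, m_8, m_10, m_14}.
Intersection: {m_10, m_14} — 2.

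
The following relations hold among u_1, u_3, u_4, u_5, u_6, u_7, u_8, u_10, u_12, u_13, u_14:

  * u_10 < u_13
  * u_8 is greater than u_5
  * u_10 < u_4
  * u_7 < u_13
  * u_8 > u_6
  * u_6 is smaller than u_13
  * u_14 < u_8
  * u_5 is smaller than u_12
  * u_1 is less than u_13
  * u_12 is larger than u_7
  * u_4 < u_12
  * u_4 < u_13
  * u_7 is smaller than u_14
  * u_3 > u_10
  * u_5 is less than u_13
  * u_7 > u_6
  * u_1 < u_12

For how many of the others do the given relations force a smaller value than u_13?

From u_13 the given relations immediately reach u_10, u_5, u_4, u_1, u_6, u_7.
No other element is forced below u_13 by the given relations, so the count is 6.

6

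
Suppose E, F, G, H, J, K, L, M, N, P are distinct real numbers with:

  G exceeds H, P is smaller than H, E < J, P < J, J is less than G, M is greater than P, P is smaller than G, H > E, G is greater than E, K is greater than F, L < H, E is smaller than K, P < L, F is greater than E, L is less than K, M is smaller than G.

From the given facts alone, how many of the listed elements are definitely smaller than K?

The elements the relations force below K are E, P, F, L — no chain reaches any other.
That is 4.

4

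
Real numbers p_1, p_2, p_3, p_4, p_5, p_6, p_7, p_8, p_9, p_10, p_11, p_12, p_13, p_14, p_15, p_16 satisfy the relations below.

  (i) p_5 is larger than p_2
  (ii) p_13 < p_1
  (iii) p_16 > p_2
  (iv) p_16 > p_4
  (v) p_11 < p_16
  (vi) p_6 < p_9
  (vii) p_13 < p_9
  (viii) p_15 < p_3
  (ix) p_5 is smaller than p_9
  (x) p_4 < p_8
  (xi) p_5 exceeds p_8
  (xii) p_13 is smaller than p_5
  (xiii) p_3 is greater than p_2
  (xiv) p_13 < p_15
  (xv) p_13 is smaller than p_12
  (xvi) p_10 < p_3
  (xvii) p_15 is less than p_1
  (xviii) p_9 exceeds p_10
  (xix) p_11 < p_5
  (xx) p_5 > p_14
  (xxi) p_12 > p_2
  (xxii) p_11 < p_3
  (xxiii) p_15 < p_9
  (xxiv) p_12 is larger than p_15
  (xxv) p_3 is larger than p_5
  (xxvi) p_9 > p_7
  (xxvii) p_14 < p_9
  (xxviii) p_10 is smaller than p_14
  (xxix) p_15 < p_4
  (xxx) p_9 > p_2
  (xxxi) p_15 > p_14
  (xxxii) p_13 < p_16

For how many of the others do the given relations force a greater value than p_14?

9

Directly above p_14: p_15, p_5, p_9.
One step further: p_4, p_1, p_3, p_12 (7 so far).
One step further: p_8, p_16 (9 so far).
Nothing else is reachable above p_14; 9 in all.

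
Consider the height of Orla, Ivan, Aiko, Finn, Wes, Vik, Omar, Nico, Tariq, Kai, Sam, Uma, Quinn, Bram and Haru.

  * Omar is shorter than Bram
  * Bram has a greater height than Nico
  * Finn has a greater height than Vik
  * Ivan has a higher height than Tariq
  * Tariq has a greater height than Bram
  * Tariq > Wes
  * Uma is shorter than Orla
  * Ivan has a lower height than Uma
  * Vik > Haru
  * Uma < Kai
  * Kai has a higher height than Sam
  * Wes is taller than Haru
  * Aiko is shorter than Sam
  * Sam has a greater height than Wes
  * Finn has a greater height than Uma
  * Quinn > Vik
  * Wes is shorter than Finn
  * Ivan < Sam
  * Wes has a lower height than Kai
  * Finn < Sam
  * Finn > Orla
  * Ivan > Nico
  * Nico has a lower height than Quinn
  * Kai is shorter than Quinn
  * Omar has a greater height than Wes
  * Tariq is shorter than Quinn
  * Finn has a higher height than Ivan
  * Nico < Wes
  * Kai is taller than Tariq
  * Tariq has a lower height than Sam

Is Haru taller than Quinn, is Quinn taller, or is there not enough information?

Quinn

Chaining the given relations: Haru < Wes < Omar < Bram < Tariq < Ivan < Uma < Orla < Finn < Sam < Kai < Quinn.
So Quinn is taller.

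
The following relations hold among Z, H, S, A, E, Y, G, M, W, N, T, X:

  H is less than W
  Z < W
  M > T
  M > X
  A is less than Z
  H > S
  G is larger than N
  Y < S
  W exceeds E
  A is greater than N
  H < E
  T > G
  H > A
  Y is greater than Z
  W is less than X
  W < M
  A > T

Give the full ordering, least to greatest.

The consecutive links are each given: N < G; G < T; T < A; A < Z; Z < Y; Y < S; S < H; H < E; E < W; W < X; X < M.

N < G < T < A < Z < Y < S < H < E < W < X < M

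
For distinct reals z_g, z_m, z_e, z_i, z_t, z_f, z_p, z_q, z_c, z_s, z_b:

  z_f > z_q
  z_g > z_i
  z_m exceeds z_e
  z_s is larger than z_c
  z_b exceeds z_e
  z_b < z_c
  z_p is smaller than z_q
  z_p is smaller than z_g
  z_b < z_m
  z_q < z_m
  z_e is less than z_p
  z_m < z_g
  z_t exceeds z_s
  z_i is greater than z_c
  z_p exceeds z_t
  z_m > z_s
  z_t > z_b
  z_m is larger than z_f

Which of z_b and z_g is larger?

z_g

z_b < z_c and z_c < z_s give z_b < z_s.
Then z_s < z_t extends the chain to z_t.
With z_t < z_p: z_b < z_c < z_s < z_t < z_p.
Then z_p < z_q extends the chain to z_q.
Then z_q < z_f extends the chain to z_f.
With z_f < z_m: z_b < z_c < z_s < z_t < z_p < z_q < z_f < z_m.
Then z_m < z_g extends the chain to z_g.
So z_b < z_g; z_g is the larger of the two.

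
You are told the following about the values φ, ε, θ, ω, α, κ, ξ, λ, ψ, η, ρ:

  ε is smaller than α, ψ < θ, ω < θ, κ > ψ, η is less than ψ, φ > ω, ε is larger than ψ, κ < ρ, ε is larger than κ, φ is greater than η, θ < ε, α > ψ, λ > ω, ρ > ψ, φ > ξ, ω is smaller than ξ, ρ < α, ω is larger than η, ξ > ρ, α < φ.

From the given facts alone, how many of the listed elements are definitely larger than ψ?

The elements the relations force above ψ are κ, ρ, θ, ξ, ε, α, φ — no chain reaches any other.
That is 7.

7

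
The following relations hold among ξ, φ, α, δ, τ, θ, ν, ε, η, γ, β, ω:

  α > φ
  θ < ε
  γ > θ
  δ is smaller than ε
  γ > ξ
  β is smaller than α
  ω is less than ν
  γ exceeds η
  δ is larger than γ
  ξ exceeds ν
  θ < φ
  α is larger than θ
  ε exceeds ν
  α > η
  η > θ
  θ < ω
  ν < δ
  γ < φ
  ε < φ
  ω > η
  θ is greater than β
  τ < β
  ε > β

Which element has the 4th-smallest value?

η

The consecutive relations fix a unique order: τ < β < θ < η < ω < ν < ξ < γ < δ < ε < φ < α.
Counting 4 from the smallest end gives η.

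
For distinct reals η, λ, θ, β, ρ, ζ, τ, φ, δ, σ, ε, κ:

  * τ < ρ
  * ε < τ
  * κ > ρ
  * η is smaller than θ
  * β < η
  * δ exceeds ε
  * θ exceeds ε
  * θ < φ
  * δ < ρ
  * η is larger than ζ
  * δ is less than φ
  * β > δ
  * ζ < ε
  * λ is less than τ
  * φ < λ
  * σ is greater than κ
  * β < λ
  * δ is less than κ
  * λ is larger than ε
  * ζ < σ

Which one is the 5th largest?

Chaining the given pairs: ζ < ε < δ < β < η < θ < φ < λ < τ < ρ < κ < σ.
Counting 5 from the largest end gives λ.

λ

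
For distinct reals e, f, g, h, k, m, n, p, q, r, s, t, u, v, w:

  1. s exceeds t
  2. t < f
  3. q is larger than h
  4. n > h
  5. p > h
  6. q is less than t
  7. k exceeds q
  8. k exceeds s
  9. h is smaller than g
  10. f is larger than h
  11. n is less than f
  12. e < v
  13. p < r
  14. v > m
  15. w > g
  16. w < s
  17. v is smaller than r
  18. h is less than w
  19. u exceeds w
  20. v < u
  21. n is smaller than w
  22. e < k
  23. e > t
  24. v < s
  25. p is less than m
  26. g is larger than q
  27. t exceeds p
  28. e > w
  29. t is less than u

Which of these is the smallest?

q is not least since h < q; p is not least since h < p; m is not least since p < m; g is not least since h < g; n is not least since h < n; w is not least since g < w; t is not least since p < t; e is not least since w < e; f is not least since n < f; v is not least since m < v; s is not least since w < s; r is not least since v < r; k is not least since s < k; u is not least since w < u.
Only h has nothing below it, so h is the smallest.

h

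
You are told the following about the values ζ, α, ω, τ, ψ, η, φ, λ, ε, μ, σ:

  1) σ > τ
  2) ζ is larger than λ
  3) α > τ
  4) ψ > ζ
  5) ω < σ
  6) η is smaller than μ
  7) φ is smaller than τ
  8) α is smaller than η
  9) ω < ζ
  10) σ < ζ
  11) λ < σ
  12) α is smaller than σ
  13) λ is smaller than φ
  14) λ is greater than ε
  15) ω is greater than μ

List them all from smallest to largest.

ε < λ < φ < τ < α < η < μ < ω < σ < ζ < ψ

Each adjacent pair is fixed by a given relation: ε < λ; λ < φ; φ < τ; τ < α; α < η; η < μ; μ < ω; ω < σ; σ < ζ; ζ < ψ. Chaining them end to end gives the full order.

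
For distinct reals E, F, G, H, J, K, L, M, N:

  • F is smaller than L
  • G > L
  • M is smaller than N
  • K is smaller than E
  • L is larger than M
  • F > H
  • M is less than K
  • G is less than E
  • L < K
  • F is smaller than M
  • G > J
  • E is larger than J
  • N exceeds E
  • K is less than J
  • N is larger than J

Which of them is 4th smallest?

L

The consecutive relations fix a unique order: H < F < M < L < K < J < G < E < N.
Counting 4 from the smallest end gives L.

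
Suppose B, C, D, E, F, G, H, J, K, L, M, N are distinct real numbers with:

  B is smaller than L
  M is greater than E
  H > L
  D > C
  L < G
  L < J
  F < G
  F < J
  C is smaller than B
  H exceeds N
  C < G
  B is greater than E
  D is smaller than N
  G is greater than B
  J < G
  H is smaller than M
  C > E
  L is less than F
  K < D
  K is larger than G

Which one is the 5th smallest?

Piecing the relations together gives one ordering: E < C < B < L < F < J < G < K < D < N < H < M.
Counting 5 from the smallest end gives F.

F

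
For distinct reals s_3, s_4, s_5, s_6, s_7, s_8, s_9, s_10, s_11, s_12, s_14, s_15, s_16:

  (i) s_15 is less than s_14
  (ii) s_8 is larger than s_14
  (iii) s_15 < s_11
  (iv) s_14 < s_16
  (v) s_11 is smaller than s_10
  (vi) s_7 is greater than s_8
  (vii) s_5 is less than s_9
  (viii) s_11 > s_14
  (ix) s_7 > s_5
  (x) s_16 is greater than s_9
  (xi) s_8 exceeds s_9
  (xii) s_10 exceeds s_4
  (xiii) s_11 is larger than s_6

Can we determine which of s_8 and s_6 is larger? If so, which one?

Following every chain through s_6: above s_6 we get s_11, s_10.
s_8 is not reached, and no chain runs the other way from s_8 to s_6.
So the given relations leave the order of s_6 and s_8 undetermined.

undetermined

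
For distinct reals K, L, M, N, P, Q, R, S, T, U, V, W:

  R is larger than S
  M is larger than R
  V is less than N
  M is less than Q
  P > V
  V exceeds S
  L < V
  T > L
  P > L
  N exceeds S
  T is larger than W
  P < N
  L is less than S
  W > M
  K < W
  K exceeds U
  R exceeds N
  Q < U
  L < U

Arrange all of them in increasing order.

L < S < V < P < N < R < M < Q < U < K < W < T

Each adjacent pair is fixed by a given relation: L < S; S < V; V < P; P < N; N < R; R < M; M < Q; Q < U; U < K; K < W; W < T. Chaining them end to end gives the full order.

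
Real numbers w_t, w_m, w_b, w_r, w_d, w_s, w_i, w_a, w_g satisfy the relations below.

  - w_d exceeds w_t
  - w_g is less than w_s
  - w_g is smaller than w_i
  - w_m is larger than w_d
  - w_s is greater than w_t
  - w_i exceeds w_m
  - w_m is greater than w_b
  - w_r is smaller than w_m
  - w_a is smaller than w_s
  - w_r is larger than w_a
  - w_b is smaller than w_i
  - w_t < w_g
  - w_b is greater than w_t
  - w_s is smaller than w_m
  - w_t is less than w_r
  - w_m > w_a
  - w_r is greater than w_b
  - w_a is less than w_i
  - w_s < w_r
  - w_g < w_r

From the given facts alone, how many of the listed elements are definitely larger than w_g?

4

Directly above w_g: w_s, w_r, w_i.
One step further: w_m (4 so far).
No other element is forced above w_g by the given relations, so the count is 4.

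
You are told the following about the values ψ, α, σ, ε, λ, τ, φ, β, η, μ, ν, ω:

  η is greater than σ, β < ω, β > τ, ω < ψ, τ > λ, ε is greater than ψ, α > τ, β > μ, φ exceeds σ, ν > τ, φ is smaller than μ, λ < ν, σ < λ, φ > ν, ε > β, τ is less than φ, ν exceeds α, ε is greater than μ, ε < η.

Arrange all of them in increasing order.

σ < λ < τ < α < ν < φ < μ < β < ω < ψ < ε < η

The consecutive links are each given: σ < λ; λ < τ; τ < α; α < ν; ν < φ; φ < μ; μ < β; β < ω; ω < ψ; ψ < ε; ε < η.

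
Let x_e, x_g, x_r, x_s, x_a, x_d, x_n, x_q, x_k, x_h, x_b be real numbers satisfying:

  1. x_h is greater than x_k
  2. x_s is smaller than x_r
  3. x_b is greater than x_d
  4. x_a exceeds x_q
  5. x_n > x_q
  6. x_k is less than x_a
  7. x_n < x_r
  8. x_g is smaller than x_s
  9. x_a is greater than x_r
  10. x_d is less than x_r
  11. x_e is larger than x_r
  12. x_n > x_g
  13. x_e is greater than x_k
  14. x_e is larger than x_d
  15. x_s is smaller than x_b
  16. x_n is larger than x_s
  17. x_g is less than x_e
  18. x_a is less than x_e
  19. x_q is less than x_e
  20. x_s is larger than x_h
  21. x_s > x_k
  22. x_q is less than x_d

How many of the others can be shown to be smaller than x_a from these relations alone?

8

The elements the relations force below x_a are x_k, x_q, x_h, x_g, x_s, x_n, x_d, x_r — no chain reaches any other.
That is 8.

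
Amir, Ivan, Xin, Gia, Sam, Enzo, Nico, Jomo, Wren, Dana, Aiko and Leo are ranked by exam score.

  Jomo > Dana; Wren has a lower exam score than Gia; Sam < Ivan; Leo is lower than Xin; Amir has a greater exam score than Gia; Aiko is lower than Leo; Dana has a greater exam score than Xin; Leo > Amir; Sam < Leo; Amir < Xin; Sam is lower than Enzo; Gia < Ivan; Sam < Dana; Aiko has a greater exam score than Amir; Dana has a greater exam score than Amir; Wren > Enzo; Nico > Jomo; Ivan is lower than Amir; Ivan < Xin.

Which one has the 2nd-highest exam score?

The consecutive relations fix a unique order: Sam < Enzo < Wren < Gia < Ivan < Amir < Aiko < Leo < Xin < Dana < Jomo < Nico.
The 2nd largest is Jomo.

Jomo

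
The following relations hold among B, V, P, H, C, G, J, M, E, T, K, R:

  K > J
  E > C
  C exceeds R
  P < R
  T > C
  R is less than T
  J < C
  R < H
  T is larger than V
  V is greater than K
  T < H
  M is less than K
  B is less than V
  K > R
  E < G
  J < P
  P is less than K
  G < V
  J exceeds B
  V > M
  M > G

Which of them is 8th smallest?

Piecing the relations together gives one ordering: B < J < P < R < C < E < G < M < K < V < T < H.
Counting 8 from the smallest end gives M.

M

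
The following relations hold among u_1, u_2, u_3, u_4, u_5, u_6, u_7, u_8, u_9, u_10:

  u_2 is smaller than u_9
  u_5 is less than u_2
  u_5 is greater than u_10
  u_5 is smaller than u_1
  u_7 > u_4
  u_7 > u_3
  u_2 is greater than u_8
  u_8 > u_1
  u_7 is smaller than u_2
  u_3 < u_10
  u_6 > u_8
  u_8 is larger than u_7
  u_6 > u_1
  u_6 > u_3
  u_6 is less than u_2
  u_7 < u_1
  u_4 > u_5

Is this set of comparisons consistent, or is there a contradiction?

consistent

The single ordering u_3 < u_10 < u_5 < u_4 < u_7 < u_1 < u_8 < u_6 < u_2 < u_9 satisfies every listed relation, so no contradiction arises.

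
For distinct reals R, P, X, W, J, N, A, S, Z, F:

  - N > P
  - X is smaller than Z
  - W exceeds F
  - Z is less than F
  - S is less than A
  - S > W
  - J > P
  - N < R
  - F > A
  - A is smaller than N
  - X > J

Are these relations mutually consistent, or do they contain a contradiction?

Chaining the given relations yields F < W < S < A, so F < A. But one relation states A < F. These cannot both hold.

inconsistent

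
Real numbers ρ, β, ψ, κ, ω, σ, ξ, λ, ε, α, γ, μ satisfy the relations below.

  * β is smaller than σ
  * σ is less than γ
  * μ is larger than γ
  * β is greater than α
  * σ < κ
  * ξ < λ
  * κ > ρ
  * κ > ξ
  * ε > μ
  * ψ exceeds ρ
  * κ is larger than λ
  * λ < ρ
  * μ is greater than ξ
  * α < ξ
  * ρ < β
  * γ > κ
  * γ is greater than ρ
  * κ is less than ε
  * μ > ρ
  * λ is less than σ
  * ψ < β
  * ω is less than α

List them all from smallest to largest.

ω < α < ξ < λ < ρ < ψ < β < σ < κ < γ < μ < ε

The consecutive links are each given: ω < α; α < ξ; ξ < λ; λ < ρ; ρ < ψ; ψ < β; β < σ; σ < κ; κ < γ; γ < μ; μ < ε.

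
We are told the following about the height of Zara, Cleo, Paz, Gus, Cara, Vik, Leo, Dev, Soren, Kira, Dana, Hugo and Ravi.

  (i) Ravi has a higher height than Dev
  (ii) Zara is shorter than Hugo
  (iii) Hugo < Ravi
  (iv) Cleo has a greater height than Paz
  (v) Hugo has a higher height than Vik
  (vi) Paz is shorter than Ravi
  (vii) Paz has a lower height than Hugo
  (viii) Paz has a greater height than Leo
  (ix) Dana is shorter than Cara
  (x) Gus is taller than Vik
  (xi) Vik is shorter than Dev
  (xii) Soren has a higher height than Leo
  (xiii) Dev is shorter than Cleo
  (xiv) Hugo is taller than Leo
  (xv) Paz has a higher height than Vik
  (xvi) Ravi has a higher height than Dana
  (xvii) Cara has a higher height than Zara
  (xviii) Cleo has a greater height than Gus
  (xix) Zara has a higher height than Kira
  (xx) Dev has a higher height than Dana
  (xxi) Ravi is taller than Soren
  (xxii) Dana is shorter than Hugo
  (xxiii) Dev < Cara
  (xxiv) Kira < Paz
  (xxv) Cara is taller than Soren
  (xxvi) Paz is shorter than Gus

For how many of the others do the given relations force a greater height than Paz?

From Paz the given relations immediately reach Gus, Hugo, Ravi, Cleo.
No other element is forced above Paz by the given relations, so the count is 4.

4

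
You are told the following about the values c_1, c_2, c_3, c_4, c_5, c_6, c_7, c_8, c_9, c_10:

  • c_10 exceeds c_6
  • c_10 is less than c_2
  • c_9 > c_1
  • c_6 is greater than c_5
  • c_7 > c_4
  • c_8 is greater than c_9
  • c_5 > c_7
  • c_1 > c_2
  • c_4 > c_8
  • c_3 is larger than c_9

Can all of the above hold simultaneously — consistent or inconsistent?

inconsistent

We have c_9 < c_8 stated directly, yet also c_8 < c_4 < c_7 < c_5 < c_6 < c_10 < c_2 < c_1 < c_9 by chaining the others — so c_8 < c_9. Contradiction.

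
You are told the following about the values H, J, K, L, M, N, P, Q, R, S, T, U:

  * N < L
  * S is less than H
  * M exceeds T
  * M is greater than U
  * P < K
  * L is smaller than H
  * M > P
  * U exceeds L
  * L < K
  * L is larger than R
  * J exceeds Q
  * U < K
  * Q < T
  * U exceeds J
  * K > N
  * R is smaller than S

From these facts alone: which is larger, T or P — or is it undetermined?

Following every chain through P: above P we get M, K.
T is not reached, and no chain runs the other way from T to P.
So the given relations leave the order of P and T undetermined.

undetermined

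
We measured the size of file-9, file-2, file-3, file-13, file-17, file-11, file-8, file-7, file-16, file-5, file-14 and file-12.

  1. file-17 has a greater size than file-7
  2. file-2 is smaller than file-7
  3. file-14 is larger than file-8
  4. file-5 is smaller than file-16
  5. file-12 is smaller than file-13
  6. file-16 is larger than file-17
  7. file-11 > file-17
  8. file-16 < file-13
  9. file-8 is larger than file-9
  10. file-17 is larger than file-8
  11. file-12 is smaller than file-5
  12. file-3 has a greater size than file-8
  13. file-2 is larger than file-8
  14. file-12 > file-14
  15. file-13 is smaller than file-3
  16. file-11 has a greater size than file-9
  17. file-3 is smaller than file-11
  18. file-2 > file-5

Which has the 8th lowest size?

Chaining the given pairs: file-9 < file-8 < file-14 < file-12 < file-5 < file-2 < file-7 < file-17 < file-16 < file-13 < file-3 < file-11.
Counting 8 from the smallest end gives file-17.

file-17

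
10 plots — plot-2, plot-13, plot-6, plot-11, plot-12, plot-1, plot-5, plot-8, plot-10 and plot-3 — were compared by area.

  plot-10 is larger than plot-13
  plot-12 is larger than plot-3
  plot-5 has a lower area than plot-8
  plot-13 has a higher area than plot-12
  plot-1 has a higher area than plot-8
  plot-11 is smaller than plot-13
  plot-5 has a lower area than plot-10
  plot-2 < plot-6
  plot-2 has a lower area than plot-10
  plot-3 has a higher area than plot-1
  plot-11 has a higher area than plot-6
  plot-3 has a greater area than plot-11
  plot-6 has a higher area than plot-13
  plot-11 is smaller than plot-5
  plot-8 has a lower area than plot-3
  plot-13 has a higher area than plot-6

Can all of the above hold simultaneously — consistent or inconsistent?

inconsistent

We have plot-13 < plot-6 stated directly, yet also plot-6 < plot-11 < plot-5 < plot-8 < plot-1 < plot-3 < plot-12 < plot-13 by chaining the others — so plot-6 < plot-13. Contradiction.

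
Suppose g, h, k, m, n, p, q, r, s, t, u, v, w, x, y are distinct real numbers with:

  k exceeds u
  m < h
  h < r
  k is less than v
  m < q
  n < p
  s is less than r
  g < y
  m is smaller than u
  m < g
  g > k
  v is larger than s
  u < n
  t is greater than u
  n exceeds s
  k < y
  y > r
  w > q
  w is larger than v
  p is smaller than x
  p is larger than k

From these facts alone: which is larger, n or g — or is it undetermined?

Following every chain through n: above n we get p, x; below n we get m, u, s.
g is not reached, and no chain runs the other way from g to n.
So the given relations leave the order of n and g undetermined.

undetermined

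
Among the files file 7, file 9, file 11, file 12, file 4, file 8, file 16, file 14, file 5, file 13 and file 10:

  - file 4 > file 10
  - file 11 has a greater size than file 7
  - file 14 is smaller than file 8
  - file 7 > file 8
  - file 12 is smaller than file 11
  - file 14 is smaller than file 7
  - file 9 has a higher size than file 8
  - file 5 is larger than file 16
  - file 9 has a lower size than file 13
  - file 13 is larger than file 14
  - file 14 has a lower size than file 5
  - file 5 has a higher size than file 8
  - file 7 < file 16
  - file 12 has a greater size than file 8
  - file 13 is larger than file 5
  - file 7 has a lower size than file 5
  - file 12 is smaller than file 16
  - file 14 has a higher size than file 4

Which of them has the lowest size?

file 10

Chaining upward from file 10: directly above it, file 4; then file 14; then file 8, file 7, file 5, file 13; then file 12, file 11, file 16, file 9.
That covers every other element, and nothing is given below file 10, so file 10 is the lowest size.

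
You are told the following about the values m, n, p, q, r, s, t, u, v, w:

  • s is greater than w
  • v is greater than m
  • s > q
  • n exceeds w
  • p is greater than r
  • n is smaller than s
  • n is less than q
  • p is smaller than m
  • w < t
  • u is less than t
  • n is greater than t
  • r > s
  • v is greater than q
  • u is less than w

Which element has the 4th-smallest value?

n

The consecutive relations fix a unique order: u < w < t < n < q < s < r < p < m < v.
Counting 4 from the smallest end gives n.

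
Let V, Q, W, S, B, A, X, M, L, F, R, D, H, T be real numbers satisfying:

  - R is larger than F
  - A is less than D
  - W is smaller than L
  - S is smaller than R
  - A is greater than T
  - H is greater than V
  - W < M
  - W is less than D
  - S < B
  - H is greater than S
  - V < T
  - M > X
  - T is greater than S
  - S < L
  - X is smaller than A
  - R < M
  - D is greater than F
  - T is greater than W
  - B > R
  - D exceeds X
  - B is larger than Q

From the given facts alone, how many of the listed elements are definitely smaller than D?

From D the given relations immediately reach W, X, F, A.
From those, T — 5 in total.
From those, V, S — 7 in total.
No other element is forced below D by the given relations, so the count is 7.

7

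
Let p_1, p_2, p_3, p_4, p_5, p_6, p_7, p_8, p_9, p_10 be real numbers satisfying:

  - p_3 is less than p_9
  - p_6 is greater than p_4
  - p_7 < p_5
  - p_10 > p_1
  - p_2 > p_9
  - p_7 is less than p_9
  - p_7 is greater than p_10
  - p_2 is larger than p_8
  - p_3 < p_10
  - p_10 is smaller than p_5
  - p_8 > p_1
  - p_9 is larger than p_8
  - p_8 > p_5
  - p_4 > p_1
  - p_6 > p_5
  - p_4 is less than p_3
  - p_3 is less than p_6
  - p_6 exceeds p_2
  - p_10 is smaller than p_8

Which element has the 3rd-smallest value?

The consecutive relations fix a unique order: p_1 < p_4 < p_3 < p_10 < p_7 < p_5 < p_8 < p_9 < p_2 < p_6.
Counting 3 from the smallest end gives p_3.

p_3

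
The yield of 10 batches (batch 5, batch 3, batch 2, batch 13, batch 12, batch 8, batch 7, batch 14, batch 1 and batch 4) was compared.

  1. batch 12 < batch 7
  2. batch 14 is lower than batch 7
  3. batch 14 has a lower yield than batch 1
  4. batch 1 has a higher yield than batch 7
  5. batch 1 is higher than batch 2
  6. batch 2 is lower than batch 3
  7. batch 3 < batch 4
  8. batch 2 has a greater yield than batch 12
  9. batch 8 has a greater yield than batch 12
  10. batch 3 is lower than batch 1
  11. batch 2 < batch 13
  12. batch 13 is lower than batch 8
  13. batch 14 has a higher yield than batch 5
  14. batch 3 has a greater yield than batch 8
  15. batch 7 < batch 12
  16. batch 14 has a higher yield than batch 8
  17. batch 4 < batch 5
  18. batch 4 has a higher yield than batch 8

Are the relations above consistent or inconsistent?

We have batch 7 < batch 12 stated directly, yet also batch 12 < batch 2 < batch 13 < batch 8 < batch 3 < batch 4 < batch 5 < batch 14 < batch 7 by chaining the others — so batch 12 < batch 7. Contradiction.

inconsistent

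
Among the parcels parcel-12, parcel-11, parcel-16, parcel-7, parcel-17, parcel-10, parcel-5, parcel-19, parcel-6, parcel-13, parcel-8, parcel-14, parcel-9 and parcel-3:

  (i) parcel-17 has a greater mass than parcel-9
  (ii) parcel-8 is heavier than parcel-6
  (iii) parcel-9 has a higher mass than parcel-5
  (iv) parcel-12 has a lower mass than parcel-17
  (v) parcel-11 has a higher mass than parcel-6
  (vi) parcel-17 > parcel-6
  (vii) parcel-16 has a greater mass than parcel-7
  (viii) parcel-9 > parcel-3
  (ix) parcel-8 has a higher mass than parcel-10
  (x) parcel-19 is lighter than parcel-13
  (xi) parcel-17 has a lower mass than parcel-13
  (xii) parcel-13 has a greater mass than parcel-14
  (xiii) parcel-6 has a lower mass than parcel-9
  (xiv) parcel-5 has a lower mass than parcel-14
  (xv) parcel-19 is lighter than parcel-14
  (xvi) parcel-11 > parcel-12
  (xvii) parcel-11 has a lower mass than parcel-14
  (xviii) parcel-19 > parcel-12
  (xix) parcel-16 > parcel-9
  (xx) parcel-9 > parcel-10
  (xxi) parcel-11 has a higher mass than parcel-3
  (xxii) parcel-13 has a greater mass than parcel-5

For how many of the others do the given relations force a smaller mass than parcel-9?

The elements the relations force below parcel-9 are parcel-10, parcel-6, parcel-3, parcel-5 — no chain reaches any other.
That is 4.

4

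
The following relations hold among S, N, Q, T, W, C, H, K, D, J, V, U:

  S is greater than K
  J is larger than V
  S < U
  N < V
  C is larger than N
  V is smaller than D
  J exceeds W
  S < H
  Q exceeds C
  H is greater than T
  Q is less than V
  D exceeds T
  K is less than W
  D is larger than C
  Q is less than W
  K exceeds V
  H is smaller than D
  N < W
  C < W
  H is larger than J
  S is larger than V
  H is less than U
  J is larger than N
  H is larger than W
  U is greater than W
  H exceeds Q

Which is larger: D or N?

Link the given pairs in sequence: N < C; C < Q; Q < V; V < K; K < W; W < J; J < H; H < D.
Chaining these gives N < C < Q < V < K < W < J < H < D.
So N < D; D is the larger of the two.

D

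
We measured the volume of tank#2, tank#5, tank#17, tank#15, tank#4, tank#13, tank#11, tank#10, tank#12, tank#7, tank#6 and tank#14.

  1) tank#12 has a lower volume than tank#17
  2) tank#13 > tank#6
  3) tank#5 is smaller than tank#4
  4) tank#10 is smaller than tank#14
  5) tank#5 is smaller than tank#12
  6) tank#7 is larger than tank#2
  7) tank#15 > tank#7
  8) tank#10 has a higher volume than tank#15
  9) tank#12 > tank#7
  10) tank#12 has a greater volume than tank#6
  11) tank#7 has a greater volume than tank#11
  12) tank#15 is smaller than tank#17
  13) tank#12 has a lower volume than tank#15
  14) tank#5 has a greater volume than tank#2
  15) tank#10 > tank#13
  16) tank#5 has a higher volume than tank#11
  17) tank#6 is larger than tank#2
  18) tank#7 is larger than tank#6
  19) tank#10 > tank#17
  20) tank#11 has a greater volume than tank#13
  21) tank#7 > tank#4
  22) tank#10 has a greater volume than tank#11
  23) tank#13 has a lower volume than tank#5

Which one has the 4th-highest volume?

tank#15

Piecing the relations together gives one ordering: tank#2 < tank#6 < tank#13 < tank#11 < tank#5 < tank#4 < tank#7 < tank#12 < tank#15 < tank#17 < tank#10 < tank#14.
Counting 4 from the largest end gives tank#15.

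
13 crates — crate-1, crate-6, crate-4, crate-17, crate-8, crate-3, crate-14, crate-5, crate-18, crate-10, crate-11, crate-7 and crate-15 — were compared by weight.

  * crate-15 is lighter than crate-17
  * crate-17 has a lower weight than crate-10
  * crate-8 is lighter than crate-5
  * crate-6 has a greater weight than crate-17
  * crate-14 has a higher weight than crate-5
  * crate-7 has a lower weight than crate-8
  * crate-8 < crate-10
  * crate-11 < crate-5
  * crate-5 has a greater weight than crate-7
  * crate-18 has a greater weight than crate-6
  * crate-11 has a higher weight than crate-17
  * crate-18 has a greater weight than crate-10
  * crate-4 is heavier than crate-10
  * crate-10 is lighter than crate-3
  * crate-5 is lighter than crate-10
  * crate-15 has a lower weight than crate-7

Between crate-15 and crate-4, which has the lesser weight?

crate-15 < crate-7 and crate-7 < crate-8 give crate-15 < crate-8.
With crate-8 < crate-5: crate-15 < crate-7 < crate-8 < crate-5.
With crate-5 < crate-10: crate-15 < crate-7 < crate-8 < crate-5 < crate-10.
With crate-10 < crate-4: crate-15 < crate-7 < crate-8 < crate-5 < crate-10 < crate-4.
So crate-15 < crate-4; crate-15 is the lighter of the two.

crate-15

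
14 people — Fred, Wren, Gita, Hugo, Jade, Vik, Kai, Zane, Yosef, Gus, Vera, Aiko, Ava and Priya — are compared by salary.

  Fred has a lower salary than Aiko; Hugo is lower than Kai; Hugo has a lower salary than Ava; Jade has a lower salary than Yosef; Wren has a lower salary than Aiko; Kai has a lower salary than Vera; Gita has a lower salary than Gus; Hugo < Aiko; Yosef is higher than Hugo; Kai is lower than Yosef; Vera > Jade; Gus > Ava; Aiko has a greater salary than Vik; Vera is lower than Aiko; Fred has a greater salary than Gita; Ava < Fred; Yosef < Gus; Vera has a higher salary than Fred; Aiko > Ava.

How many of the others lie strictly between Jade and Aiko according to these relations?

1

Chaining upward from Jade reaches: Yosef, Vera, Gus.
Chaining downward from Aiko reaches: Hugo, Gita, Ava, Vik, Wren, Fred, Kai, Vera.
Strictly between Jade and Aiko are those in both lists: Vera — 1 element.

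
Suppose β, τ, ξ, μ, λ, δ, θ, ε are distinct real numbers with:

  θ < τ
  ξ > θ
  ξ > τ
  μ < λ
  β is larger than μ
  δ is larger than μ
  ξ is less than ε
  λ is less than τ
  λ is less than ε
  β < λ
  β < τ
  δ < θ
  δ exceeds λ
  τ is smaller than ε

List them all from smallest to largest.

The consecutive links are each given: μ < β; β < λ; λ < δ; δ < θ; θ < τ; τ < ξ; ξ < ε.

μ < β < λ < δ < θ < τ < ξ < ε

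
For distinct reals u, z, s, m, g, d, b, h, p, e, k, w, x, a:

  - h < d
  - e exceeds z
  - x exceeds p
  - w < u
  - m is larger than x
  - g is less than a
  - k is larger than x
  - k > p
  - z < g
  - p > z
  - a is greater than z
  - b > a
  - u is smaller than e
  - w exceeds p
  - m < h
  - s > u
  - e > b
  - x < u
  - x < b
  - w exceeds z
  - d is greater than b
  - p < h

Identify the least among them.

z

Chaining upward from z: directly above it, g, p, w, a, e; then x, u, b, k, h; then m, s, d.
That covers every other element, and nothing is given below z, so z is the least.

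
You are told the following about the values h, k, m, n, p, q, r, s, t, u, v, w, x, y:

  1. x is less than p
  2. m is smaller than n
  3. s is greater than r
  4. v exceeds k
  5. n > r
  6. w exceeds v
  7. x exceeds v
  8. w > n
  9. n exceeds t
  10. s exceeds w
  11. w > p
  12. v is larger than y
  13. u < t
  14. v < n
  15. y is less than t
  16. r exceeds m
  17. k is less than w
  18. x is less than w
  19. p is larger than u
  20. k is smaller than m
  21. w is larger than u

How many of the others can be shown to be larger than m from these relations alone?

4

From m the given relations immediately reach r, n.
From those, w, s — 4 in total.
Nothing else is reachable above m; 4 in all.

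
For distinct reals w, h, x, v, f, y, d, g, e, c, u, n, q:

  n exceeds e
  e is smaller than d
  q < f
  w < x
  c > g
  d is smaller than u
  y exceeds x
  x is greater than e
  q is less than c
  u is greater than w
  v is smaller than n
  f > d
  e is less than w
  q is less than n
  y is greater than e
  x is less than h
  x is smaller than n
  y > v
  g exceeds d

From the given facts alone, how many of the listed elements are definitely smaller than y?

From y the given relations immediately reach e, v, x.
From those, w — 4 in total.
Nothing else is reachable below y; 4 in all.

4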